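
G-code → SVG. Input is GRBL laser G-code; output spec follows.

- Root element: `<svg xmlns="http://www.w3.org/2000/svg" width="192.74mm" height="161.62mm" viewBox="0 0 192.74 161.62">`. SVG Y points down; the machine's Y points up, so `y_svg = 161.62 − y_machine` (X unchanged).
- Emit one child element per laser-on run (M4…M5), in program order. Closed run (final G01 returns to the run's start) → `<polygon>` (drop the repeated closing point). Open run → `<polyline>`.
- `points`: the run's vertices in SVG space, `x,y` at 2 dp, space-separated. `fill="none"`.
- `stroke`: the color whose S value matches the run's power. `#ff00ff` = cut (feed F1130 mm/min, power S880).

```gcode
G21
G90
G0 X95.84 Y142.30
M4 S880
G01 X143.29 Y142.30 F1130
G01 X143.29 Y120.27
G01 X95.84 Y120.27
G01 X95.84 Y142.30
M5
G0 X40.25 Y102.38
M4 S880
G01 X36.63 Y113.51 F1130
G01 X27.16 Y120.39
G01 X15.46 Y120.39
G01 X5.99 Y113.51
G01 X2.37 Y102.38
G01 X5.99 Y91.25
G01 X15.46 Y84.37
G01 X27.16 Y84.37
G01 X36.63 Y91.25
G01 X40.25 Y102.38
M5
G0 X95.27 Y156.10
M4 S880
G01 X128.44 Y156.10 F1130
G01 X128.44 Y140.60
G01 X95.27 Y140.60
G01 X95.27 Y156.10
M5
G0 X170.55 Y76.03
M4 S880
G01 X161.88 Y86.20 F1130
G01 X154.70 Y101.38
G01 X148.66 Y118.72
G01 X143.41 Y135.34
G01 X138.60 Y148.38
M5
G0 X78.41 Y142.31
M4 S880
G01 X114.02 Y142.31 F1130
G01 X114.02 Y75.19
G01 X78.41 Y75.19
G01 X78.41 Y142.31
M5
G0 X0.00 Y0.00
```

Each laser-on run becomes one SVG element. Flip Y back into SVG space with y_svg = 161.62 − y_machine. Every run uses S880, so all elements get stroke `#ff00ff` (cut).

Run 1: The run returns to its start, so emit a `<polygon>` with points (Y-flipped): 95.84,19.32 143.29,19.32 143.29,41.35 95.84,41.35.

Run 2: The run returns to its start, so emit a `<polygon>` with points (Y-flipped): 40.25,59.24 36.63,48.11 27.16,41.23 15.46,41.23 5.99,48.11 2.37,59.24 5.99,70.37 15.46,77.25 27.16,77.25 36.63,70.37.

Run 3: The run returns to its start, so emit a `<polygon>` with points (Y-flipped): 95.27,5.52 128.44,5.52 128.44,21.02 95.27,21.02.

Run 4: The run is open, so emit a `<polyline>` with points (Y-flipped): 170.55,85.59 161.88,75.42 154.70,60.24 148.66,42.90 143.41,26.28 138.60,13.24.

Run 5: The run returns to its start, so emit a `<polygon>` with points (Y-flipped): 78.41,19.31 114.02,19.31 114.02,86.43 78.41,86.43.

<svg xmlns="http://www.w3.org/2000/svg" width="192.74mm" height="161.62mm" viewBox="0 0 192.74 161.62">
  <polygon points="95.84,19.32 143.29,19.32 143.29,41.35 95.84,41.35" fill="none" stroke="#ff00ff"/>
  <polygon points="40.25,59.24 36.63,48.11 27.16,41.23 15.46,41.23 5.99,48.11 2.37,59.24 5.99,70.37 15.46,77.25 27.16,77.25 36.63,70.37" fill="none" stroke="#ff00ff"/>
  <polygon points="95.27,5.52 128.44,5.52 128.44,21.02 95.27,21.02" fill="none" stroke="#ff00ff"/>
  <polyline points="170.55,85.59 161.88,75.42 154.70,60.24 148.66,42.90 143.41,26.28 138.60,13.24" fill="none" stroke="#ff00ff"/>
  <polygon points="78.41,19.31 114.02,19.31 114.02,86.43 78.41,86.43" fill="none" stroke="#ff00ff"/>
</svg>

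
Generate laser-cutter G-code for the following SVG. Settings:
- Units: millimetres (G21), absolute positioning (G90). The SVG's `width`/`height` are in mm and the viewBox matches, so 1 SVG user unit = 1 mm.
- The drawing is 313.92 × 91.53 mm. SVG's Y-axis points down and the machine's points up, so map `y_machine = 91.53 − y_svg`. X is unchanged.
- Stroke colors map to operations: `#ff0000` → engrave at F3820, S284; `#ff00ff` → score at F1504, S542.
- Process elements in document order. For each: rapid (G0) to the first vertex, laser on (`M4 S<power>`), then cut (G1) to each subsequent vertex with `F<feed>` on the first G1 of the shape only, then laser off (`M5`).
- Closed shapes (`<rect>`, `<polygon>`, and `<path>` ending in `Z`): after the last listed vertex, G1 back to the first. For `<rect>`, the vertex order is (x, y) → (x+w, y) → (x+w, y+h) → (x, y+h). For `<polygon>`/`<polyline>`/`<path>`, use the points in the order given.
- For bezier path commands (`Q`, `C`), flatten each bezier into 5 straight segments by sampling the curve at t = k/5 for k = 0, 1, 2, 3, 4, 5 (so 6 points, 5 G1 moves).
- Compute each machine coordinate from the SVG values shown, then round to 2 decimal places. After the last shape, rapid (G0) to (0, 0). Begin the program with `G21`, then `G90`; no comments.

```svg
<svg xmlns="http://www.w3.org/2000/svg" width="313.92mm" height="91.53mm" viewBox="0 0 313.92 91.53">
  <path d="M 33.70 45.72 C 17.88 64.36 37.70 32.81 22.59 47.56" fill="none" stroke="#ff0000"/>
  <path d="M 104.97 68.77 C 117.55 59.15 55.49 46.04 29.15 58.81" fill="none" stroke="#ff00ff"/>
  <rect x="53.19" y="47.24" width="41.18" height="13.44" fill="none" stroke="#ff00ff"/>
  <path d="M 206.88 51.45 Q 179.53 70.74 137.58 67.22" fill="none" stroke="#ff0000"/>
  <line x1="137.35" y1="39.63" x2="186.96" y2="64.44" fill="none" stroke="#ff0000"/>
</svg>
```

G21
G90
G0 X33.70 Y45.81
M4 S284
G1 X27.92 Y39.88 F3820
G1 X27.31 Y41.36
G1 X28.47 Y45.62
G1 X28.03 Y48.04
G1 X22.59 Y43.97
M5
G0 X104.97 Y22.76
M4 S542
G1 X104.44 Y28.72 F1504
G1 X91.30 Y34.10
G1 X70.84 Y37.50
G1 X48.36 Y37.51
G1 X29.15 Y32.72
M5
G0 X53.19 Y44.29
M4 S542
G1 X94.37 Y44.29 F1504
G1 X94.37 Y30.85
G1 X53.19 Y30.85
G1 X53.19 Y44.29
M5
G0 X206.88 Y40.08
M4 S284
G1 X195.36 Y33.28 F3820
G1 X182.66 Y28.30
G1 X168.80 Y25.14
G1 X153.78 Y23.81
G1 X137.58 Y24.31
M5
G0 X137.35 Y51.90
M4 S284
G1 X186.96 Y27.09 F3820
M5
G0 X0.00 Y0.00

Since the viewBox matches the mm dimensions, user units are millimetres directly. The only transform is the Y-flip y_m = 91.53 − y_svg.

Shape 1 is a cubic bezier drawn with `<path>`. Its stroke #ff0000 means engrave at S284, F3820. After flipping Y the toolpath is (33.70,45.81) → (27.92,39.88) → (27.31,41.36) → (28.47,45.62) → (28.03,48.04) → (22.59,43.97).

Shape 2 is a cubic bezier drawn with `<path>`. Its stroke #ff00ff means score at S542, F1504. After flipping Y the toolpath is (104.97,22.76) → (104.44,28.72) → (91.30,34.10) → (70.84,37.50) → (48.36,37.51) → (29.15,32.72).

Shape 3 is a rectangle drawn with `<rect>`. Its stroke #ff00ff means score at S542, F1504. After flipping Y the toolpath is (53.19,44.29) → (94.37,44.29) → (94.37,30.85) → (53.19,30.85) → (53.19,44.29), returning to the start.

Shape 4 is a quadratic bezier drawn with `<path>`. Its stroke #ff0000 means engrave at S284, F3820. After flipping Y the toolpath is (206.88,40.08) → (195.36,33.28) → (182.66,28.30) → (168.80,25.14) → (153.78,23.81) → (137.58,24.31).

Shape 5 is a line segment drawn with `<line>`. Its stroke #ff0000 means engrave at S284, F3820. After flipping Y the toolpath is (137.35,51.90) → (186.96,27.09).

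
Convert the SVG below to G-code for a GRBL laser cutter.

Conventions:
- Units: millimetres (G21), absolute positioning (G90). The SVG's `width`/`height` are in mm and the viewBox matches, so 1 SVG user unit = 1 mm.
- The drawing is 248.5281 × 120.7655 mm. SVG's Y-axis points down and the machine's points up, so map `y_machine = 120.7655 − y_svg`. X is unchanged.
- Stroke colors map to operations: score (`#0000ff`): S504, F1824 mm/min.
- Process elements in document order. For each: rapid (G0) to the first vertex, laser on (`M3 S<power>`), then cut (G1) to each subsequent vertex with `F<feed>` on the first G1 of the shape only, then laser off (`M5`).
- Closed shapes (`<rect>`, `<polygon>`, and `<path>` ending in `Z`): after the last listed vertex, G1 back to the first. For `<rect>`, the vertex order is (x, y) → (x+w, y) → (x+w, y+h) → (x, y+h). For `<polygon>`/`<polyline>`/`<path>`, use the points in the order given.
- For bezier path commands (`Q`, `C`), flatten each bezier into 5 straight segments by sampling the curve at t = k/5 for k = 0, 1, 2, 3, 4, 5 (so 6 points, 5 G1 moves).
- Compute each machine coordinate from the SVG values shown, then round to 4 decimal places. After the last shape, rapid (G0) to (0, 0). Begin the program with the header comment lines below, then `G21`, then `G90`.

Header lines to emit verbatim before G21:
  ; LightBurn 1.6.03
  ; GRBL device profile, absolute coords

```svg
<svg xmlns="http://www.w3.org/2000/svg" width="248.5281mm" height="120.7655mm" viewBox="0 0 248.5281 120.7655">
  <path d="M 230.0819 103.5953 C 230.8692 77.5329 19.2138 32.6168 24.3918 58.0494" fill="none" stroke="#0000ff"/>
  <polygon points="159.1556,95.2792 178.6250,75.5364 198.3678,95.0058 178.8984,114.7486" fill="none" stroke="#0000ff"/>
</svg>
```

; LightBurn 1.6.03
; GRBL device profile, absolute coords
G21
G90
G0 X230.0819 Y17.1702
M3 S504
G1 X208.4954 Y34.3565 F1824
G1 X156.5278 Y51.7859
G1 X94.7846 Y65.1768
G1 X43.8708 Y70.2474
G1 X24.3918 Y62.7161
M5
G0 X159.1556 Y25.4863
M3 S504
G1 X178.6250 Y45.2291 F1824
G1 X198.3678 Y25.7597
G1 X178.8984 Y6.0169
G1 X159.1556 Y25.4863
M5
G0 X0.0000 Y0.0000

Since the viewBox matches the mm dimensions, user units are millimetres directly. The only transform is the Y-flip y_m = 120.7655 − y_svg.

Shape 1 is a cubic bezier drawn with `<path>`. Its stroke #0000ff means score at S504, F1824. After flipping Y the toolpath is (230.0819,17.1702) → (208.4954,34.3565) → (156.5278,51.7859) → (94.7846,65.1768) → (43.8708,70.2474) → (24.3918,62.7161).

Shape 2 is a regular polygon drawn with `<polygon>`. Its stroke #0000ff means score at S504, F1824. After flipping Y the toolpath is (159.1556,25.4863) → (178.6250,45.2291) → (198.3678,25.7597) → (178.8984,6.0169) → (159.1556,25.4863), returning to the start.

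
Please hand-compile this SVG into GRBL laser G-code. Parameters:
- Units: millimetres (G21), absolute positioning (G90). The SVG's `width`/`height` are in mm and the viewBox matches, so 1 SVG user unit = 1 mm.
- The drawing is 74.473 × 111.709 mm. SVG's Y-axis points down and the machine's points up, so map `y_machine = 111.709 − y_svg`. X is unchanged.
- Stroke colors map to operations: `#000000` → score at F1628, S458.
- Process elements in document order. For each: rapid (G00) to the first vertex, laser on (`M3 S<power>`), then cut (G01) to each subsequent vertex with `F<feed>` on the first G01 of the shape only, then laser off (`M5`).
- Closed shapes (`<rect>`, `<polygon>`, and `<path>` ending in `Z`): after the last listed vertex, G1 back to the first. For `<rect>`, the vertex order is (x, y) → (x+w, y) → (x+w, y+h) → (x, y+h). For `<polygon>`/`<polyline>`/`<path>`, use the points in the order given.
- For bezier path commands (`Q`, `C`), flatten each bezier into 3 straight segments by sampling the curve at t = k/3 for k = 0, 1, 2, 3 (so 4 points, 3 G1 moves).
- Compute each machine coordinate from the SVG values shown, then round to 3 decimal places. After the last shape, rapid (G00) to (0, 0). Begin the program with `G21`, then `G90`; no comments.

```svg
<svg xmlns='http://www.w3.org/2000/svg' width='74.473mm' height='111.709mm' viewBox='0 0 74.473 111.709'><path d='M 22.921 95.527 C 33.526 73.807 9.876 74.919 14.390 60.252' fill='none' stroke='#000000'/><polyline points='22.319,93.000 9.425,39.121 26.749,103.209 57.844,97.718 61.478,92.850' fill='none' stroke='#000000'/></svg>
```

1 u = 1 mm; y_m = 111.709 − y.

[1] `<path>` cubic bezier, #000000→score S458 F1628: (22.921,16.182) → (24.419,31.721) → (16.952,40.620) → (14.390,51.457)

[2] `<polyline>` open polyline, #000000→score S458 F1628: (22.319,18.709) → (9.425,72.588) → (26.749,8.500) → (57.844,13.991) → (61.478,18.859)

G21
G90
G00 X22.921 Y16.182
M3 S458
G01 X24.419 Y31.721 F1628
G01 X16.952 Y40.620
G01 X14.390 Y51.457
M5
G00 X22.319 Y18.709
M3 S458
G01 X9.425 Y72.588 F1628
G01 X26.749 Y8.500
G01 X57.844 Y13.991
G01 X61.478 Y18.859
M5
G00 X0.000 Y0.000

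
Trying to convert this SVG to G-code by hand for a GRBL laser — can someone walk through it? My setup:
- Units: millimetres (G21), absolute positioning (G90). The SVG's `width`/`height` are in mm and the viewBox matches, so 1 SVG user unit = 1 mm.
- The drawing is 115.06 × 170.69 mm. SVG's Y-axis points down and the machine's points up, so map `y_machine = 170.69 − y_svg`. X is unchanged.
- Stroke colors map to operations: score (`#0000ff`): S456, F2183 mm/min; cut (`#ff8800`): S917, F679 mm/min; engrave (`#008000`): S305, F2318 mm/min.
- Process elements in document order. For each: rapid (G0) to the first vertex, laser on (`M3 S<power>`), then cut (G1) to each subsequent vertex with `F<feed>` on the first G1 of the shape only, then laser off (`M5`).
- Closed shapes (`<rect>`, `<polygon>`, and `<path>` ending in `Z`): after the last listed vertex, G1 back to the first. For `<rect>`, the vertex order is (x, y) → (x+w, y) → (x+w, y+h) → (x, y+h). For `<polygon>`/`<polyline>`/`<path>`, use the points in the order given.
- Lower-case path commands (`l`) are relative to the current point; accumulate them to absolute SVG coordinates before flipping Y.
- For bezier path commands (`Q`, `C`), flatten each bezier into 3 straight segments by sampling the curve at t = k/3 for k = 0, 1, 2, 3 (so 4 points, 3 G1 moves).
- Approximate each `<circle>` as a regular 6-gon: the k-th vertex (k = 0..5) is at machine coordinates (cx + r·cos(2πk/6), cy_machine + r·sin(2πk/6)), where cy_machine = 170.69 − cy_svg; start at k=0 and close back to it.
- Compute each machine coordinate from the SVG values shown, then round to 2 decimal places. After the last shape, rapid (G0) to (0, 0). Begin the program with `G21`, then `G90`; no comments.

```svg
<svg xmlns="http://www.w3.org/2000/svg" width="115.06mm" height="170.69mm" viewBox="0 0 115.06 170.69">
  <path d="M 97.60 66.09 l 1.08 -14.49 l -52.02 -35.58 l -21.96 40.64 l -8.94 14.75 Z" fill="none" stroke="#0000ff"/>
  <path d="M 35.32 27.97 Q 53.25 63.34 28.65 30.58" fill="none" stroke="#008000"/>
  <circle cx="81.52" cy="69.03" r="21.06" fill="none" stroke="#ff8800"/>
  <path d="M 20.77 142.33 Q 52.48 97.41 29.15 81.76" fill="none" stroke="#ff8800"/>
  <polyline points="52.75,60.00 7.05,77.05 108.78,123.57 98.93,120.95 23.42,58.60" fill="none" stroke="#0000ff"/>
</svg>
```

G21
G90
G0 X97.60 Y104.60
M3 S456
G1 X98.68 Y119.09 F2183
G1 X46.66 Y154.67
G1 X24.70 Y114.03
G1 X15.76 Y99.28
G1 X97.60 Y104.60
M5
G0 X35.32 Y142.72
M3 S305
G1 X42.55 Y126.71 F2318
G1 X40.32 Y125.84
G1 X28.65 Y140.11
M5
G0 X102.58 Y101.66
M3 S917
G1 X92.05 Y119.90 F679
G1 X70.99 Y119.90
G1 X60.46 Y101.66
G1 X70.99 Y83.42
G1 X92.05 Y83.42
G1 X102.58 Y101.66
M5
G0 X20.77 Y28.36
M3 S917
G1 X35.79 Y55.05 F679
G1 X38.59 Y75.24
G1 X29.15 Y88.93
M5
G0 X52.75 Y110.69
M3 S456
G1 X7.05 Y93.64 F2183
G1 X108.78 Y47.12
G1 X98.93 Y49.74
G1 X23.42 Y112.09
M5
G0 X0.00 Y0.00

viewBox `0 0 115.06 170.69` with mm width/height → 1 unit = 1 mm. Flip: y_m = 170.69 − y_svg.

**Shape 1** — `<path>` closed polygon, stroke `#0000ff` → score (S456, F2183). Machine vertices: (97.60,104.60) → (98.68,119.09) → (46.66,154.67) → (24.70,114.03) → (15.76,99.28) → (97.60,104.60). Closed: final G1 returns to the first vertex.

**Shape 2** — `<path>` quadratic bezier, stroke `#008000` → engrave (S305, F2318). Control points (SVG): P0=(35.32,27.97), P1=(53.25,63.34), P2=(28.65,30.58); sampled at t=k/3. Machine vertices: (35.32,142.72) → (42.55,126.71) → (40.32,125.84) → (28.65,140.11). Open path.

**Shape 3** — `<circle>` circle, stroke `#ff8800` → cut (S917, F679). Machine vertices: (102.58,101.66) → (92.05,119.90) → (70.99,119.90) → (60.46,101.66) → (70.99,83.42) → (92.05,83.42) → (102.58,101.66). Closed: final G1 returns to the first vertex.

**Shape 4** — `<path>` quadratic bezier, stroke `#ff8800` → cut (S917, F679). Control points (SVG): P0=(20.77,142.33), P1=(52.48,97.41), P2=(29.15,81.76); sampled at t=k/3. Machine vertices: (20.77,28.36) → (35.79,55.05) → (38.59,75.24) → (29.15,88.93). Open path.

**Shape 5** — `<polyline>` open polyline, stroke `#0000ff` → score (S456, F2183). Machine vertices: (52.75,110.69) → (7.05,93.64) → (108.78,47.12) → (98.93,49.74) → (23.42,112.09). Open path.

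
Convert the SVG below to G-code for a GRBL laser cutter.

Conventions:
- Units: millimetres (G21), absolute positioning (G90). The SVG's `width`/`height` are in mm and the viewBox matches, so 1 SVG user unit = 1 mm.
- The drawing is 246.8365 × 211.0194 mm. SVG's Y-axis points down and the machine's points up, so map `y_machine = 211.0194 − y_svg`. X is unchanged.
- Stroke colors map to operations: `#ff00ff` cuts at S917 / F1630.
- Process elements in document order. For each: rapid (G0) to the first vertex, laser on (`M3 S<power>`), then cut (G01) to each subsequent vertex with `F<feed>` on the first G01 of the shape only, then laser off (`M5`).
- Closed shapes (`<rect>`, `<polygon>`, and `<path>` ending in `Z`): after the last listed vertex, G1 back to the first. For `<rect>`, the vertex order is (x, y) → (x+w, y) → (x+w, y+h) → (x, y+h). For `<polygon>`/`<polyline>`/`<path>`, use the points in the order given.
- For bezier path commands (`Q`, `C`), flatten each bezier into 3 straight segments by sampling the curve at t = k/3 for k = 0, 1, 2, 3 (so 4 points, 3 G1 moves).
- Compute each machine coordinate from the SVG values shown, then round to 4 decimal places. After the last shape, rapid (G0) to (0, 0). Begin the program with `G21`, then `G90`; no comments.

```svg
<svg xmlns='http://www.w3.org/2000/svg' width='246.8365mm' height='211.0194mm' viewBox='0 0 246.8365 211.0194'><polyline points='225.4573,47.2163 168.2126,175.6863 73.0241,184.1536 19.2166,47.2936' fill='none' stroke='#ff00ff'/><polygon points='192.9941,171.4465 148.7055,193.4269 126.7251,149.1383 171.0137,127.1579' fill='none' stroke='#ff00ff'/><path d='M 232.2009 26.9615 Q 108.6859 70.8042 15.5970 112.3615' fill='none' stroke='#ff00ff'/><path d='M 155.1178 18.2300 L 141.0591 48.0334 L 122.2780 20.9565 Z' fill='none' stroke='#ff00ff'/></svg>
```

G21
G90
G0 X225.4573 Y163.8031
M3 S917
G01 X168.2126 Y35.3331 F1630
G01 X73.0241 Y26.8658
G01 X19.2166 Y163.7258
M5
G0 X192.9941 Y39.5729
M3 S917
G01 X148.7055 Y17.5925 F1630
G01 X126.7251 Y61.8811
G01 X171.0137 Y83.8615
G01 X192.9941 Y39.5729
M5
G0 X232.2009 Y184.0579
M3 S917
G01 X153.2382 Y155.0834 F1630
G01 X81.0369 Y126.6167
G01 X15.5970 Y98.6579
M5
G0 X155.1178 Y192.7894
M3 S917
G01 X141.0591 Y162.9860 F1630
G01 X122.2780 Y190.0629
G01 X155.1178 Y192.7894
M5
G0 X0.0000 Y0.0000

Since the viewBox matches the mm dimensions, user units are millimetres directly. The only transform is the Y-flip y_m = 211.0194 − y_svg.

Shape 1 is a open polyline drawn with `<polyline>`. Its stroke #ff00ff means cut at S917, F1630. After flipping Y the toolpath is (225.4573,163.8031) → (168.2126,35.3331) → (73.0241,26.8658) → (19.2166,163.7258).

Shape 2 is a regular polygon drawn with `<polygon>`. Its stroke #ff00ff means cut at S917, F1630. After flipping Y the toolpath is (192.9941,39.5729) → (148.7055,17.5925) → (126.7251,61.8811) → (171.0137,83.8615) → (192.9941,39.5729), returning to the start.

Shape 3 is a quadratic bezier drawn with `<path>`. Its stroke #ff00ff means cut at S917, F1630. After flipping Y the toolpath is (232.2009,184.0579) → (153.2382,155.0834) → (81.0369,126.6167) → (15.5970,98.6579).

Shape 4 is a regular polygon drawn with `<path>`. Its stroke #ff00ff means cut at S917, F1630. After flipping Y the toolpath is (155.1178,192.7894) → (141.0591,162.9860) → (122.2780,190.0629) → (155.1178,192.7894), returning to the start.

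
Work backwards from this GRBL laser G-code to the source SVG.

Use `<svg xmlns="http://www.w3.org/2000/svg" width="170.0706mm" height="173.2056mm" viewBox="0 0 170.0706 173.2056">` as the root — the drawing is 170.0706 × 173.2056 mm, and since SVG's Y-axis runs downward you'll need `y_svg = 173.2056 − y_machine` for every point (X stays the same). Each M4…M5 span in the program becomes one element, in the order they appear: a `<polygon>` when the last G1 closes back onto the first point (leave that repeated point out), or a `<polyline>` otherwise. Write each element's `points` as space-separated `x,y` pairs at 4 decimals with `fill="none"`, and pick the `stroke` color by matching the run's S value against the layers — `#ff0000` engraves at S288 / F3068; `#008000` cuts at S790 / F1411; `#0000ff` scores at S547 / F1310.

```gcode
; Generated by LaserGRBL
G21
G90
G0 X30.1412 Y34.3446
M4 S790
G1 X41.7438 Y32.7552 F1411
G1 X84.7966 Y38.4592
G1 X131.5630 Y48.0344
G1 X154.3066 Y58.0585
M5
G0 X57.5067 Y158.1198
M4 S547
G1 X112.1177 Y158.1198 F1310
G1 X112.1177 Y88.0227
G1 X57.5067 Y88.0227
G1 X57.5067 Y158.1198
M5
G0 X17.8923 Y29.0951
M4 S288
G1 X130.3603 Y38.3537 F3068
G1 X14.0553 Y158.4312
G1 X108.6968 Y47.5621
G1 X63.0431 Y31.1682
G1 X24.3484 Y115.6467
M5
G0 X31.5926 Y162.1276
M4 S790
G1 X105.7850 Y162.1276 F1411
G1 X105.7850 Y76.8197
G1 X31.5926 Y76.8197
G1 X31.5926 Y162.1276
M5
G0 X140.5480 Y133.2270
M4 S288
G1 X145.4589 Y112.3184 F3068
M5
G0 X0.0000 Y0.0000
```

<svg xmlns="http://www.w3.org/2000/svg" width="170.0706mm" height="173.2056mm" viewBox="0 0 170.0706 173.2056">
  <polyline points="30.1412,138.8610 41.7438,140.4504 84.7966,134.7464 131.5630,125.1712 154.3066,115.1471" fill="none" stroke="#008000"/>
  <polygon points="57.5067,15.0858 112.1177,15.0858 112.1177,85.1829 57.5067,85.1829" fill="none" stroke="#0000ff"/>
  <polyline points="17.8923,144.1105 130.3603,134.8519 14.0553,14.7744 108.6968,125.6435 63.0431,142.0374 24.3484,57.5589" fill="none" stroke="#ff0000"/>
  <polygon points="31.5926,11.0780 105.7850,11.0780 105.7850,96.3859 31.5926,96.3859" fill="none" stroke="#008000"/>
  <polyline points="140.5480,39.9786 145.4589,60.8872" fill="none" stroke="#ff0000"/>
</svg>

y_svg = 173.2056 − y_m.

[1] S790→`#008000` (cut); open run; points: 30.1412,138.8610 41.7438,140.4504 84.7966,134.7464 131.5630,125.1712 154.3066,115.1471

[2] S547→`#0000ff` (score); closed run; points: 57.5067,15.0858 112.1177,15.0858 112.1177,85.1829 57.5067,85.1829

[3] S288→`#ff0000` (engrave); open run; points: 17.8923,144.1105 130.3603,134.8519 14.0553,14.7744 108.6968,125.6435 63.0431,142.0374 24.3484,57.5589

[4] S790→`#008000` (cut); closed run; points: 31.5926,11.0780 105.7850,11.0780 105.7850,96.3859 31.5926,96.3859

[5] S288→`#ff0000` (engrave); open run; points: 140.5480,39.9786 145.4589,60.8872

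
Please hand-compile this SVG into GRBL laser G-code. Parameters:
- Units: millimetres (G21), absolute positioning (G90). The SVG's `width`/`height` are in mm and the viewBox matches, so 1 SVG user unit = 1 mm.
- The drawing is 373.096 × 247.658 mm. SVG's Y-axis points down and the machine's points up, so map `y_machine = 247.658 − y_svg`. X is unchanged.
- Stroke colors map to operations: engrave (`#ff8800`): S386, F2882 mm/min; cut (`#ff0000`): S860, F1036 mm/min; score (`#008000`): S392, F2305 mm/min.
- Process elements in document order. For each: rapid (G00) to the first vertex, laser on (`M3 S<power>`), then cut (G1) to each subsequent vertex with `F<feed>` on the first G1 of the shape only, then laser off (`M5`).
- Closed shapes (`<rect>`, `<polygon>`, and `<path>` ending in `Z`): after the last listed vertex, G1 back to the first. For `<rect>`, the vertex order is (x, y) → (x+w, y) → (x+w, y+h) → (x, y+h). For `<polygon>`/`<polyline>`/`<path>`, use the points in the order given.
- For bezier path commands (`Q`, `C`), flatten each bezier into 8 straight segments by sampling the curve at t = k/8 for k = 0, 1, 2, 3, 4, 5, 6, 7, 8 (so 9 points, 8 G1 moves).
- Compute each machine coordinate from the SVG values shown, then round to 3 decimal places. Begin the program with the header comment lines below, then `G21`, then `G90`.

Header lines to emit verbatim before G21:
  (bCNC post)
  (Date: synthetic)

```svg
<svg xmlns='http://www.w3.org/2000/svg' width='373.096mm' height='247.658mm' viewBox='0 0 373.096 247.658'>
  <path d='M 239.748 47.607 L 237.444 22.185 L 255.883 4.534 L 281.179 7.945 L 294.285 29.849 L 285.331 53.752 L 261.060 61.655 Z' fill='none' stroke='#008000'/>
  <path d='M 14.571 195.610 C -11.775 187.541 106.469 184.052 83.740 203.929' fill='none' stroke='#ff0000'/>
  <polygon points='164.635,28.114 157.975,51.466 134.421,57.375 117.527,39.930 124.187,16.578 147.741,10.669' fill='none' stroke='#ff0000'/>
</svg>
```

viewBox `0 0 373.096 247.658` with mm width/height → 1 unit = 1 mm. Flip: y_m = 247.658 − y_svg.

**Shape 1** — `<path>` regular polygon, stroke `#008000` → score (S392, F2305). Machine vertices: (239.748,200.051) → (237.444,225.473) → (255.883,243.124) → (281.179,239.713) → (294.285,217.809) → (285.331,193.906) → (261.060,186.003) → (239.748,200.051). Closed: final G1 returns to the first vertex.

**Shape 2** — `<path>` cubic bezier, stroke `#ff0000` → cut (S860, F1036). Control points (SVG): P0=(14.571,195.610), P1=(-11.775,187.541), P2=(106.469,184.052), P3=(83.740,203.929); sampled at t=k/8. Machine vertices: (14.571,52.048) → (10.911,54.822) → (17.460,56.947) → (30.872,58.203) → (47.799,58.368) → (64.896,57.224) → (78.816,54.549) → (86.213,50.124) → (83.740,43.729). Open path.

**Shape 3** — `<polygon>` regular polygon, stroke `#ff0000` → cut (S860, F1036). Machine vertices: (164.635,219.544) → (157.975,196.192) → (134.421,190.283) → (117.527,207.728) → (124.187,231.080) → (147.741,236.989) → (164.635,219.544). Closed: final G1 returns to the first vertex.

(bCNC post)
(Date: synthetic)
G21
G90
G00 X239.748 Y200.051
M3 S392
G1 X237.444 Y225.473 F2305
G1 X255.883 Y243.124
G1 X281.179 Y239.713
G1 X294.285 Y217.809
G1 X285.331 Y193.906
G1 X261.060 Y186.003
G1 X239.748 Y200.051
M5
G00 X14.571 Y52.048
M3 S860
G1 X10.911 Y54.822 F1036
G1 X17.460 Y56.947
G1 X30.872 Y58.203
G1 X47.799 Y58.368
G1 X64.896 Y57.224
G1 X78.816 Y54.549
G1 X86.213 Y50.124
G1 X83.740 Y43.729
M5
G00 X164.635 Y219.544
M3 S860
G1 X157.975 Y196.192 F1036
G1 X134.421 Y190.283
G1 X117.527 Y207.728
G1 X124.187 Y231.080
G1 X147.741 Y236.989
G1 X164.635 Y219.544
M5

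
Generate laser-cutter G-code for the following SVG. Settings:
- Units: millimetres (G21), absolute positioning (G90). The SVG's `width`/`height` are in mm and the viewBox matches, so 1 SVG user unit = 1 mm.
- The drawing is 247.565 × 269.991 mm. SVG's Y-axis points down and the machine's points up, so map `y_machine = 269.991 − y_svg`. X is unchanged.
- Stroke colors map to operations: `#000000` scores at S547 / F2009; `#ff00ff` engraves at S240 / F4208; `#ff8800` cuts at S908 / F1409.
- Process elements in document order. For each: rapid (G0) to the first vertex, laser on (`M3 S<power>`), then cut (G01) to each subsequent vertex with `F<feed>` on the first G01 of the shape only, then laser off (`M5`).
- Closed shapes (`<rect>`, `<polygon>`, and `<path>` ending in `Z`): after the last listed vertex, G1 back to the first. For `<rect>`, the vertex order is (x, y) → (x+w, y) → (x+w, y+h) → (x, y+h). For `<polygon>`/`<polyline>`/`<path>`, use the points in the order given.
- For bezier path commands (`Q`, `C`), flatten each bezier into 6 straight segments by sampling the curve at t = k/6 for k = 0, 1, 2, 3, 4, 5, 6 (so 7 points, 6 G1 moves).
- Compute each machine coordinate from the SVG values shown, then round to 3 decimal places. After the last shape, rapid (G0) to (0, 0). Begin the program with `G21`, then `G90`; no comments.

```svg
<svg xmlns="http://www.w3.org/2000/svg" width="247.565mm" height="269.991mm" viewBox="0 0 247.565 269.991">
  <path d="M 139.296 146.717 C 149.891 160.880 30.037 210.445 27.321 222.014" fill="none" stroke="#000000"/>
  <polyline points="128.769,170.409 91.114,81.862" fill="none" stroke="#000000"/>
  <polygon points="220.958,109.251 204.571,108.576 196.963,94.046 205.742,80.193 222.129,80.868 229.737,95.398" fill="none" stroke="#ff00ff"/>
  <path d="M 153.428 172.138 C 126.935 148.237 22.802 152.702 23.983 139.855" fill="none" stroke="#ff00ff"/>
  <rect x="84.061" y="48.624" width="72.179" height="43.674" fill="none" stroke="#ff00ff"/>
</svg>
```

G21
G90
G0 X139.296 Y123.274
M3 S547
G01 X134.869 Y113.582 F2009
G01 X115.578 Y100.029
G01 X88.300 Y84.653
G01 X59.913 Y69.493
G01 X37.294 Y56.588
G01 X27.321 Y47.977
M5
G0 X128.769 Y99.582
M3 S547
G01 X91.114 Y188.129 F2009
M5
G0 X220.958 Y160.740
M3 S240
G01 X204.571 Y161.415 F4208
G01 X196.963 Y175.945
G01 X205.742 Y189.798
G01 X222.129 Y189.123
G01 X229.737 Y174.593
G01 X220.958 Y160.740
M5
G0 X153.428 Y97.853
M3 S240
G01 X134.559 Y107.651 F4208
G01 X107.831 Y113.990
G01 X78.328 Y118.140
G01 X51.131 Y121.368
G01 X31.322 Y124.944
G01 X23.983 Y130.136
M5
G0 X84.061 Y221.367
M3 S240
G01 X156.240 Y221.367 F4208
G01 X156.240 Y177.693
G01 X84.061 Y177.693
G01 X84.061 Y221.367
M5
G0 X0.000 Y0.000

Since the viewBox matches the mm dimensions, user units are millimetres directly. The only transform is the Y-flip y_m = 269.991 − y_svg.

Shape 1 is a cubic bezier drawn with `<path>`. Its stroke #000000 means score at S547, F2009. After flipping Y the toolpath is (139.296,123.274) → (134.869,113.582) → (115.578,100.029) → (88.300,84.653) → (59.913,69.493) → (37.294,56.588) → (27.321,47.977).

Shape 2 is a line segment drawn with `<polyline>`. Its stroke #000000 means score at S547, F2009. After flipping Y the toolpath is (128.769,99.582) → (91.114,188.129).

Shape 3 is a regular polygon drawn with `<polygon>`. Its stroke #ff00ff means engrave at S240, F4208. After flipping Y the toolpath is (220.958,160.740) → (204.571,161.415) → (196.963,175.945) → (205.742,189.798) → (222.129,189.123) → (229.737,174.593) → (220.958,160.740), returning to the start.

Shape 4 is a cubic bezier drawn with `<path>`. Its stroke #ff00ff means engrave at S240, F4208. After flipping Y the toolpath is (153.428,97.853) → (134.559,107.651) → (107.831,113.990) → (78.328,118.140) → (51.131,121.368) → (31.322,124.944) → (23.983,130.136).

Shape 5 is a rectangle drawn with `<rect>`. Its stroke #ff00ff means engrave at S240, F4208. After flipping Y the toolpath is (84.061,221.367) → (156.240,221.367) → (156.240,177.693) → (84.061,177.693) → (84.061,221.367), returning to the start.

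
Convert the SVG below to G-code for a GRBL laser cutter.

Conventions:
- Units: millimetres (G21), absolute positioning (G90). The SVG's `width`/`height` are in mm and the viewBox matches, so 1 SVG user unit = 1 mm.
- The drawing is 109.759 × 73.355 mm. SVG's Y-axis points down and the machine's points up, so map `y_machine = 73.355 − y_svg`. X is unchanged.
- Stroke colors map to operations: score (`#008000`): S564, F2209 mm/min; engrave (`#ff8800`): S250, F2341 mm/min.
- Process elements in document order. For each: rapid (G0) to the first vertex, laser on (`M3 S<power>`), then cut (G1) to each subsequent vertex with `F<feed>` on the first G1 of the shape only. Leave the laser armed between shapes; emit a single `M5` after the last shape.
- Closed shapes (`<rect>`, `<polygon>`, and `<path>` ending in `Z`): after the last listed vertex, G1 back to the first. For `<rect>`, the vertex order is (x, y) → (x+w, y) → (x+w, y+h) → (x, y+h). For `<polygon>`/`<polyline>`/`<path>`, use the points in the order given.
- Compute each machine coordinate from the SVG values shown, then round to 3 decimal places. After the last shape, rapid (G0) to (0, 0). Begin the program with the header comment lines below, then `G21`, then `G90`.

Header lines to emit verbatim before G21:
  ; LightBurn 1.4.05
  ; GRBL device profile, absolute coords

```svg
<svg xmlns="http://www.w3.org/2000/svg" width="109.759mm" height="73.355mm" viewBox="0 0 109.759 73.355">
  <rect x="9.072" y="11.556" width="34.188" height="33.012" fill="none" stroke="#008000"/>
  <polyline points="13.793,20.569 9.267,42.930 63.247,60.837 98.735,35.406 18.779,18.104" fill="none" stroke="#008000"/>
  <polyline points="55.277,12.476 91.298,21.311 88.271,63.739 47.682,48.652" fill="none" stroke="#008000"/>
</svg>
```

; LightBurn 1.4.05
; GRBL device profile, absolute coords
G21
G90
G0 X9.072 Y61.799
M3 S564
G1 X43.260 Y61.799 F2209
G1 X43.260 Y28.787
G1 X9.072 Y28.787
G1 X9.072 Y61.799
G0 X13.793 Y52.786
M3 S564
G1 X9.267 Y30.425 F2209
G1 X63.247 Y12.518
G1 X98.735 Y37.949
G1 X18.779 Y55.251
G0 X55.277 Y60.879
M3 S564
G1 X91.298 Y52.044 F2209
G1 X88.271 Y9.616
G1 X47.682 Y24.703
M5
G0 X0.000 Y0.000

Since the viewBox matches the mm dimensions, user units are millimetres directly. The only transform is the Y-flip y_m = 73.355 − y_svg.

Shape 1 is a rectangle drawn with `<rect>`. Its stroke #008000 means score at S564, F2209. After flipping Y the toolpath is (9.072,61.799) → (43.260,61.799) → (43.260,28.787) → (9.072,28.787) → (9.072,61.799), returning to the start.

Shape 2 is a open polyline drawn with `<polyline>`. Its stroke #008000 means score at S564, F2209. After flipping Y the toolpath is (13.793,52.786) → (9.267,30.425) → (63.247,12.518) → (98.735,37.949) → (18.779,55.251).

Shape 3 is a open polyline drawn with `<polyline>`. Its stroke #008000 means score at S564, F2209. After flipping Y the toolpath is (55.277,60.879) → (91.298,52.044) → (88.271,9.616) → (47.682,24.703).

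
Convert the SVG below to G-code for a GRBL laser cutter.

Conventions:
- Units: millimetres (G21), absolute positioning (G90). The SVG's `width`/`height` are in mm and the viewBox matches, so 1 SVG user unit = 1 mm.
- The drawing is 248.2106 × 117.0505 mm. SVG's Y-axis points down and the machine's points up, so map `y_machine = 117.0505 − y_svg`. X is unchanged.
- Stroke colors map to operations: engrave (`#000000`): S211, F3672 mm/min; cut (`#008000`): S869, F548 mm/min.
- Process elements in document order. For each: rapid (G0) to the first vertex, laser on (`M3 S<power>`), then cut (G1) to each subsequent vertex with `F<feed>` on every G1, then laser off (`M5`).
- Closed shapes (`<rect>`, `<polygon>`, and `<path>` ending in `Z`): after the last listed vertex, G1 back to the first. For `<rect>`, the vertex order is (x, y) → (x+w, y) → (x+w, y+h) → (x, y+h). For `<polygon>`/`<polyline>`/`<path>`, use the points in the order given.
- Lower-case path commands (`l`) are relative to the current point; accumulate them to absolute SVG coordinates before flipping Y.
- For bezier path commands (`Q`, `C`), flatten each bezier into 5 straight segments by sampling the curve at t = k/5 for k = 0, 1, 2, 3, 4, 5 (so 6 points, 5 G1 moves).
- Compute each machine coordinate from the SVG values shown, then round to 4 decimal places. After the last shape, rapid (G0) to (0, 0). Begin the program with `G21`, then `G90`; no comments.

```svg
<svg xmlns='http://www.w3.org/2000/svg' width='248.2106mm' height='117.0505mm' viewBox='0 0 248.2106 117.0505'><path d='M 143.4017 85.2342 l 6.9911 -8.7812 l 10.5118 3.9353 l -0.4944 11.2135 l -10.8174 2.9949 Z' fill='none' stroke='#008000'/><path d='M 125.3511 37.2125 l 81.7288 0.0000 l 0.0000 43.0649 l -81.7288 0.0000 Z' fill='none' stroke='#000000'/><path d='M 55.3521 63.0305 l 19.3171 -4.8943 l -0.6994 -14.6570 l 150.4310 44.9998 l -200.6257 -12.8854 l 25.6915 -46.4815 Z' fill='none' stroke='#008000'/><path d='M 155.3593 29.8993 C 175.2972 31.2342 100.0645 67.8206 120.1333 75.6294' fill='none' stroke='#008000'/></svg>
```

viewBox `0 0 248.2106 117.0505` with mm width/height → 1 unit = 1 mm. Flip: y_m = 117.0505 − y_svg.

**Shape 1** — `<path>` regular polygon, stroke `#008000` → cut (S869, F548). Machine vertices: (143.4017,31.8163) → (150.3928,40.5975) → (160.9046,36.6622) → (160.4102,25.4487) → (149.5928,22.4538) → (143.4017,31.8163). Closed: final G1 returns to the first vertex.

**Shape 2** — `<path>` rectangle, stroke `#000000` → engrave (S211, F3672). Machine vertices: (125.3511,79.8380) → (207.0799,79.8380) → (207.0799,36.7731) → (125.3511,36.7731) → (125.3511,79.8380). Closed: final G1 returns to the first vertex.

**Shape 3** — `<path>` closed polygon, stroke `#008000` → cut (S869, F548). Machine vertices: (55.3521,54.0200) → (74.6692,58.9143) → (73.9698,73.5713) → (224.4008,28.5715) → (23.7751,41.4569) → (49.4666,87.9384) → (55.3521,54.0200). Closed: final G1 returns to the first vertex.

**Shape 4** — `<path>` cubic bezier, stroke `#008000` → cut (S869, F548). Control points (SVG): P0=(155.3593,29.8993), P1=(175.2972,31.2342), P2=(100.0645,67.8206), P3=(120.1333,75.6294); sampled at t=k/5. Machine vertices: (155.3593,87.1512) → (157.4253,82.6323) → (145.7931,72.7265) → (129.6052,60.5070) → (118.0044,49.0475) → (120.1333,41.4211). Open path.

G21
G90
G0 X143.4017 Y31.8163
M3 S869
G1 X150.3928 Y40.5975 F548
G1 X160.9046 Y36.6622 F548
G1 X160.4102 Y25.4487 F548
G1 X149.5928 Y22.4538 F548
G1 X143.4017 Y31.8163 F548
M5
G0 X125.3511 Y79.8380
M3 S211
G1 X207.0799 Y79.8380 F3672
G1 X207.0799 Y36.7731 F3672
G1 X125.3511 Y36.7731 F3672
G1 X125.3511 Y79.8380 F3672
M5
G0 X55.3521 Y54.0200
M3 S869
G1 X74.6692 Y58.9143 F548
G1 X73.9698 Y73.5713 F548
G1 X224.4008 Y28.5715 F548
G1 X23.7751 Y41.4569 F548
G1 X49.4666 Y87.9384 F548
G1 X55.3521 Y54.0200 F548
M5
G0 X155.3593 Y87.1512
M3 S869
G1 X157.4253 Y82.6323 F548
G1 X145.7931 Y72.7265 F548
G1 X129.6052 Y60.5070 F548
G1 X118.0044 Y49.0475 F548
G1 X120.1333 Y41.4211 F548
M5
G0 X0.0000 Y0.0000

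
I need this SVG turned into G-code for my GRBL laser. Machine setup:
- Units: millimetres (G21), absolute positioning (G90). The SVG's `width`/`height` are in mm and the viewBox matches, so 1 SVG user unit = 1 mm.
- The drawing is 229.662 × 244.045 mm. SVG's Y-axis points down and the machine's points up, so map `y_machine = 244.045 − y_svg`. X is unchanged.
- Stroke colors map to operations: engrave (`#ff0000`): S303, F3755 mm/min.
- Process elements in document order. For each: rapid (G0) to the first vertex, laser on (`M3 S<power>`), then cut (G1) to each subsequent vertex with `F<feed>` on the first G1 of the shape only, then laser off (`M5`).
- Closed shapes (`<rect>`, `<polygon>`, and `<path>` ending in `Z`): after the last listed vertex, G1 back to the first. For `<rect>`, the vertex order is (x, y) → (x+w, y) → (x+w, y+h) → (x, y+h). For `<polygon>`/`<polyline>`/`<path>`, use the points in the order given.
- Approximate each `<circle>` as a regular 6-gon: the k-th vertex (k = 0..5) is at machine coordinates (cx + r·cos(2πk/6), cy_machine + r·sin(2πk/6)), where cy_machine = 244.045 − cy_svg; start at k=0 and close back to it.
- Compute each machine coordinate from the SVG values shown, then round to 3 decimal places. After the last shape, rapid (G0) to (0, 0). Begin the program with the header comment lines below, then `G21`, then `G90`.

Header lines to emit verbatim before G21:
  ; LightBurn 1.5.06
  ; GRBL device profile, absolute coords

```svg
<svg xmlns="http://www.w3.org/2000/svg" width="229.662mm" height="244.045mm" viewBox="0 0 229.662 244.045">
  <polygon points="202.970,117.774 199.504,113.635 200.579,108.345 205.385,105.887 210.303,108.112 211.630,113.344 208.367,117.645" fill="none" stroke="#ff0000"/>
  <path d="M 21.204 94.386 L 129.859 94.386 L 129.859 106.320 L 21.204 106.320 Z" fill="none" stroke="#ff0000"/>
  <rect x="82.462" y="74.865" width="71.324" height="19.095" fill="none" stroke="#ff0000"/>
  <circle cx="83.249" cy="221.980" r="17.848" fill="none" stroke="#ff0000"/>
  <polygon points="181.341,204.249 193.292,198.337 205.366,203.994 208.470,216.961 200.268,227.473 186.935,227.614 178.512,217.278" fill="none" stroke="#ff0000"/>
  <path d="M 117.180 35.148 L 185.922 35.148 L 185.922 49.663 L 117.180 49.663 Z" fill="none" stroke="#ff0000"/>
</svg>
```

; LightBurn 1.5.06
; GRBL device profile, absolute coords
G21
G90
G0 X202.970 Y126.271
M3 S303
G1 X199.504 Y130.410 F3755
G1 X200.579 Y135.700
G1 X205.385 Y138.158
G1 X210.303 Y135.933
G1 X211.630 Y130.701
G1 X208.367 Y126.400
G1 X202.970 Y126.271
M5
G0 X21.204 Y149.659
M3 S303
G1 X129.859 Y149.659 F3755
G1 X129.859 Y137.725
G1 X21.204 Y137.725
G1 X21.204 Y149.659
M5
G0 X82.462 Y169.180
M3 S303
G1 X153.786 Y169.180 F3755
G1 X153.786 Y150.085
G1 X82.462 Y150.085
G1 X82.462 Y169.180
M5
G0 X101.097 Y22.065
M3 S303
G1 X92.173 Y37.522 F3755
G1 X74.325 Y37.522
G1 X65.401 Y22.065
G1 X74.325 Y6.608
G1 X92.173 Y6.608
G1 X101.097 Y22.065
M5
G0 X181.341 Y39.796
M3 S303
G1 X193.292 Y45.708 F3755
G1 X205.366 Y40.051
G1 X208.470 Y27.084
G1 X200.268 Y16.572
G1 X186.935 Y16.431
G1 X178.512 Y26.767
G1 X181.341 Y39.796
M5
G0 X117.180 Y208.897
M3 S303
G1 X185.922 Y208.897 F3755
G1 X185.922 Y194.382
G1 X117.180 Y194.382
G1 X117.180 Y208.897
M5
G0 X0.000 Y0.000

1 u = 1 mm; y_m = 244.045 − y.

[1] `<polygon>` regular polygon, #ff0000→engrave S303 F3755: (202.970,126.271) → (199.504,130.410) → (200.579,135.700) → (205.385,138.158) → (210.303,135.933) → (211.630,130.701) → (208.367,126.400) → (202.970,126.271) (closed)

[2] `<path>` rectangle, #ff0000→engrave S303 F3755: (21.204,149.659) → (129.859,149.659) → (129.859,137.725) → (21.204,137.725) → (21.204,149.659) (closed)

[3] `<rect>` rectangle, #ff0000→engrave S303 F3755: (82.462,169.180) → (153.786,169.180) → (153.786,150.085) → (82.462,150.085) → (82.462,169.180) (closed)

[4] `<circle>` circle, #ff0000→engrave S303 F3755: (101.097,22.065) → (92.173,37.522) → (74.325,37.522) → (65.401,22.065) → (74.325,6.608) → (92.173,6.608) → (101.097,22.065) (closed)

[5] `<polygon>` regular polygon, #ff0000→engrave S303 F3755: (181.341,39.796) → (193.292,45.708) → (205.366,40.051) → (208.470,27.084) → (200.268,16.572) → (186.935,16.431) → (178.512,26.767) → (181.341,39.796) (closed)

[6] `<path>` rectangle, #ff0000→engrave S303 F3755: (117.180,208.897) → (185.922,208.897) → (185.922,194.382) → (117.180,194.382) → (117.180,208.897) (closed)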